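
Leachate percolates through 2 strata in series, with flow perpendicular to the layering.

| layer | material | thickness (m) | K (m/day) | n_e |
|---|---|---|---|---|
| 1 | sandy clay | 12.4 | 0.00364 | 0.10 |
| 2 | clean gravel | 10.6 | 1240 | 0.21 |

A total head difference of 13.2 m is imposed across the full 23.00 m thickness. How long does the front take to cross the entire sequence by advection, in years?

With flow normal to the layers, continuity requires the same specific discharge q through every layer.
Σ(b_i/K_i) = 12.4/0.00364 + 10.6/1240 = 3407 d.
q = Δh / Σ(b_i/K_i) = 13.2 / 3407 = 0.003875 m/day.
In each layer the seepage velocity is v_i = q/n_i, so the layer transit time is t_i = b_i·n_i / q:
  layer 1 (sandy clay): t_1 = 12.4 × 0.10 / 0.003875 = 320.0 d
  layer 2 (clean gravel): t_2 = 10.6 × 0.21 / 0.003875 = 574.5 d
Total t = Σ t_i = 894.5 days = 2.449 years.

2.45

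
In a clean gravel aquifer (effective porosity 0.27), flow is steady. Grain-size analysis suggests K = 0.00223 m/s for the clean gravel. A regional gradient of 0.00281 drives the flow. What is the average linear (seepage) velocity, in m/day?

2.01

Convert K: 0.00223 m/s × 86400 = 192.7 m/day.
Hydraulic gradient i = 0.00281.
Darcy flux q = K · i = 192.7 × 0.002810 = 0.5414 m/day.
Seepage velocity v = q / n_e = 0.5414 / 0.27 = 2.005 m/day.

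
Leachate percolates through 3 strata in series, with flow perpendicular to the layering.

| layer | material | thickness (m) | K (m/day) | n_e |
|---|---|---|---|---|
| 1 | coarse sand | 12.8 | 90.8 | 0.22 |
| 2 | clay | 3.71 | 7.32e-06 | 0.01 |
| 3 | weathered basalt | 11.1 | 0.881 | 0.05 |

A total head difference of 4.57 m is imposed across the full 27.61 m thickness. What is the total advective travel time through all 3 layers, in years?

1030

With flow normal to the layers, continuity requires the same specific discharge q through every layer.
Σ(b_i/K_i) = 12.8/90.8 + 3.71/7.32e-06 + 11.1/0.881 = 5.068e+05 d.
q = Δh / Σ(b_i/K_i) = 4.57 / 5.068e+05 = 9.017e-06 m/day.
In each layer the seepage velocity is v_i = q/n_i, so the layer transit time is t_i = b_i·n_i / q:
  layer 1 (coarse sand): t_1 = 12.8 × 0.22 / 9.017e-06 = 3.123e+05 d
  layer 2 (clay): t_2 = 3.71 × 0.01 / 9.017e-06 = 4115 d
  layer 3 (weathered basalt): t_3 = 11.1 × 0.05 / 9.017e-06 = 61553 d
Total t = Σ t_i = 3.780e+05 days = 1035 years.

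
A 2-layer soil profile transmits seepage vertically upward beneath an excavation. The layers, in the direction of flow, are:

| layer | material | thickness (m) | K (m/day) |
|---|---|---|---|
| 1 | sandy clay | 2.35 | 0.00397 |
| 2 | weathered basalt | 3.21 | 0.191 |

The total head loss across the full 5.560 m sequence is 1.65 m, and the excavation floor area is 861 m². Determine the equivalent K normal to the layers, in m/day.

0.00913

Flow is perpendicular to layering, so the layers act in series and the equivalent K is the thickness-weighted harmonic mean.
Total thickness L = 2.35 + 3.21 = 5.560 m.
Σ(b_i/K_i) = 2.35/0.00397 + 3.21/0.191 = 608.7 d.
K_eq = L / Σ(b_i/K_i) = 5.560 / 608.7 = 0.009134 m/day.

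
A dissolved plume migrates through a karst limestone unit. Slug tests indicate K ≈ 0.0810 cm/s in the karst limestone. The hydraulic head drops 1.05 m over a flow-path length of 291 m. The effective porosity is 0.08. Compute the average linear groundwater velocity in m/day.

Convert K: 0.0810 cm/s × 864 = 69.98 m/day.
Hydraulic gradient i = Δh / L = 1.05 / 291 = 0.003608.
Darcy flux q = K · i = 69.98 × 0.003608 = 0.2525 m/day.
Seepage velocity v = q / n_e = 0.2525 / 0.08 = 3.156 m/day.

3.16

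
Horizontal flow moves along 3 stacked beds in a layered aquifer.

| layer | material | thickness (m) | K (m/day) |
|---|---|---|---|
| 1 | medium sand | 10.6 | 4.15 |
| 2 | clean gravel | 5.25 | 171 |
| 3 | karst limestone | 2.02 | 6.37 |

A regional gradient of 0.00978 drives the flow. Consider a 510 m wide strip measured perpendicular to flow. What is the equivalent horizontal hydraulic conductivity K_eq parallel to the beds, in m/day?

53.4

Flow is parallel to layering, so each bed carries its own Darcy discharge and the transmissivities add.
Σ(K_i·b_i) = 4.15×10.6 + 171×5.25 + 6.37×2.02 = 954.6 m²/day.
Total thickness b = 17.87 m, so K_eq = Σ(K_i·b_i)/b = 53.42 m/day.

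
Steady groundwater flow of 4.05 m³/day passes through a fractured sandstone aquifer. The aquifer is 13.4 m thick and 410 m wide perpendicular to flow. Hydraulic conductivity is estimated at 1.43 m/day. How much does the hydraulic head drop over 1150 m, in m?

0.593

Cross-sectional area A = 410 × 13.4 = 5494 m².
From Q = K·A·i, i = Q / (K·A) = 4.05 / (1.430 × 5494) = 0.0005155.
Head loss Δh = i · L = 0.0005155 × 1150 = 0.5928 m.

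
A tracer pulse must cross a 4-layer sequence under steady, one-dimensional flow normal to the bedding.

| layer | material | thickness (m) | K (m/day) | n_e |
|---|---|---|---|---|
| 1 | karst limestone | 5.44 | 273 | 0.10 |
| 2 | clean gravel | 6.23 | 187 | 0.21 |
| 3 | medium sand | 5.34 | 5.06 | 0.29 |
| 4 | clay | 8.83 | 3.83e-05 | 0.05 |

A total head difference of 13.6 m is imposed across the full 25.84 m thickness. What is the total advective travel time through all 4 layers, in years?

With flow normal to the layers, continuity requires the same specific discharge q through every layer.
Σ(b_i/K_i) = 5.44/273 + 6.23/187 + 5.34/5.06 + 8.83/3.83e-05 = 2.305e+05 d.
q = Δh / Σ(b_i/K_i) = 13.6 / 2.305e+05 = 5.899e-05 m/day.
In each layer the seepage velocity is v_i = q/n_i, so the layer transit time is t_i = b_i·n_i / q:
  layer 1 (karst limestone): t_1 = 5.44 × 0.10 / 5.899e-05 = 9222 d
  layer 2 (clean gravel): t_2 = 6.23 × 0.21 / 5.899e-05 = 22179 d
  layer 3 (medium sand): t_3 = 5.34 × 0.29 / 5.899e-05 = 26252 d
  layer 4 (clay): t_4 = 8.83 × 0.05 / 5.899e-05 = 7484 d
Total t = Σ t_i = 65137 days = 178.3 years.

178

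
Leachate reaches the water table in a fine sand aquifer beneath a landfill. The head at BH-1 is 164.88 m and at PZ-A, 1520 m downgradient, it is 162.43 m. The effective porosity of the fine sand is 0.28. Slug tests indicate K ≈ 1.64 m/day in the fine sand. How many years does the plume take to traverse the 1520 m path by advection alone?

Hydraulic gradient i = (164.88 − 162.43) / 1520 = 2.45 / 1520 = 0.001612.
Darcy flux q = K · i = 1.640 × 0.001612 = 0.002643 m/day.
Seepage velocity v = q / n_e = 0.002643 / 0.28 = 0.009441 m/day.
Travel time t = L / v = 1520 / 0.009441 = 1.610e+05 days = 440.8 years.

441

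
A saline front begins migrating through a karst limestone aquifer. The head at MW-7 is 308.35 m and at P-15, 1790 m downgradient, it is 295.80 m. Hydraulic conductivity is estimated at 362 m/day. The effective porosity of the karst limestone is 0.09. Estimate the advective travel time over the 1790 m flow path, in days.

63.5

Hydraulic gradient i = (308.35 − 295.80) / 1790 = 12.55 / 1790 = 0.007011.
Darcy flux q = K · i = 362.0 × 0.007011 = 2.538 m/day.
Seepage velocity v = q / n_e = 2.538 / 0.09 = 28.20 m/day.
Travel time t = L / v = 1790 / 28.20 = 63.47 days.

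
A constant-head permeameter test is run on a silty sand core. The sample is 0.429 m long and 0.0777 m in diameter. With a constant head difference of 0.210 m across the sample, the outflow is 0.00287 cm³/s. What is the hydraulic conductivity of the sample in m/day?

0.107

Cross-sectional area A = π·(d/2)² = π × (0.0777/2)² = 0.004742 m².
Convert discharge: 0.00287 cm³/s = 2.870e-09 m³/s.
Darcy's law rearranged: K = Q·L / (A·Δh) = 2.870e-09 × 0.429 / (0.004742 × 0.210) = 1.236e-06 m/s = 0.1068 m/day.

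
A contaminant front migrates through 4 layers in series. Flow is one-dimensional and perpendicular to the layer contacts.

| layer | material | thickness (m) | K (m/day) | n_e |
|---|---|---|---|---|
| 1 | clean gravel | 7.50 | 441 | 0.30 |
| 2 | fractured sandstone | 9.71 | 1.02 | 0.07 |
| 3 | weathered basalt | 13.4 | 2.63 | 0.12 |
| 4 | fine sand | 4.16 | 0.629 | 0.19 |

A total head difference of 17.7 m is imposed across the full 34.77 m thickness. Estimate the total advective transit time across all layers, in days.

With flow normal to the layers, continuity requires the same specific discharge q through every layer.
Σ(b_i/K_i) = 7.50/441 + 9.71/1.02 + 13.4/2.63 + 4.16/0.629 = 21.25 d.
q = Δh / Σ(b_i/K_i) = 17.7 / 21.25 = 0.8331 m/day.
In each layer the seepage velocity is v_i = q/n_i, so the layer transit time is t_i = b_i·n_i / q:
  layer 1 (clean gravel): t_1 = 7.50 × 0.30 / 0.8331 = 2.701 d
  layer 2 (fractured sandstone): t_2 = 9.71 × 0.07 / 0.8331 = 0.8158 d
  layer 3 (weathered basalt): t_3 = 13.4 × 0.12 / 0.8331 = 1.930 d
  layer 4 (fine sand): t_4 = 4.16 × 0.19 / 0.8331 = 0.9487 d
Total t = Σ t_i = 6.395 days.

6.40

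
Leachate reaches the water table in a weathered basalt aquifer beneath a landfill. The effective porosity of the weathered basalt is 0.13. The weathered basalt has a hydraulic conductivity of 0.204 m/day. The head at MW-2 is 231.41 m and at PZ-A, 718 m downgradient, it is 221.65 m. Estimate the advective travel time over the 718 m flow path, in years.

Hydraulic gradient i = (231.41 − 221.65) / 718 = 9.76 / 718 = 0.01359.
Darcy flux q = K · i = 0.2040 × 0.01359 = 0.002773 m/day.
Seepage velocity v = q / n_e = 0.002773 / 0.13 = 0.02133 m/day.
Travel time t = L / v = 718 / 0.02133 = 33660 days = 92.16 years.

92.2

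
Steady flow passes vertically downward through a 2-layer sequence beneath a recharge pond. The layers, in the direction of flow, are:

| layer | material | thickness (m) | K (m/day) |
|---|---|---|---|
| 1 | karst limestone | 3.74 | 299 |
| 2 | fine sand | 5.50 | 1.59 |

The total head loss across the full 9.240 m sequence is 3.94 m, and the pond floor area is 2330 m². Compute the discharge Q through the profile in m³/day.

Flow is perpendicular to layering, so the layers act in series and the equivalent K is the thickness-weighted harmonic mean.
Total thickness L = 3.74 + 5.50 = 9.240 m.
Σ(b_i/K_i) = 3.74/299 + 5.50/1.59 = 3.472 d.
K_eq = L / Σ(b_i/K_i) = 9.240 / 3.472 = 2.662 m/day.
Q = K_eq · A · (Δh/L) = 2.662 × 2330 × (3.94/9.240) = 2644 m³/day.

2640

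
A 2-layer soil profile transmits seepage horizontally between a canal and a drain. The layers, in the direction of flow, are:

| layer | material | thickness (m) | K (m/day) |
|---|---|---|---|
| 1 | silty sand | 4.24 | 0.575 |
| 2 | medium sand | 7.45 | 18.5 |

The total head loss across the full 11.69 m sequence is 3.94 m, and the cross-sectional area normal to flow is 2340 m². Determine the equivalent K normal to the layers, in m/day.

1.50

Flow is perpendicular to layering, so the layers act in series and the equivalent K is the thickness-weighted harmonic mean.
Total thickness L = 4.24 + 7.45 = 11.69 m.
Σ(b_i/K_i) = 4.24/0.575 + 7.45/18.5 = 7.777 d.
K_eq = L / Σ(b_i/K_i) = 11.69 / 7.777 = 1.503 m/day.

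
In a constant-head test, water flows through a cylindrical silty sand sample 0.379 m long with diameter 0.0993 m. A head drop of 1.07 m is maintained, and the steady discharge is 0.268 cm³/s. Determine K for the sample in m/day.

Cross-sectional area A = π·(d/2)² = π × (0.0993/2)² = 0.007744 m².
Convert discharge: 0.268 cm³/s = 2.680e-07 m³/s.
Darcy's law rearranged: K = Q·L / (A·Δh) = 2.680e-07 × 0.379 / (0.007744 × 1.07) = 1.226e-05 m/s = 1.059 m/day.

1.06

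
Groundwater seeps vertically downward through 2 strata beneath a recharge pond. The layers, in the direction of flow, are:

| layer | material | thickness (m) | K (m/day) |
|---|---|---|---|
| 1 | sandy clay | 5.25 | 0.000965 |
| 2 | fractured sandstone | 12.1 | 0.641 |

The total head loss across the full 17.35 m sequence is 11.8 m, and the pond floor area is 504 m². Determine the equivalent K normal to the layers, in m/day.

Flow is perpendicular to layering, so the layers act in series and the equivalent K is the thickness-weighted harmonic mean.
Total thickness L = 5.25 + 12.1 = 17.35 m.
Σ(b_i/K_i) = 5.25/0.000965 + 12.1/0.641 = 5459 d.
K_eq = L / Σ(b_i/K_i) = 17.35 / 5459 = 0.003178 m/day.

0.00318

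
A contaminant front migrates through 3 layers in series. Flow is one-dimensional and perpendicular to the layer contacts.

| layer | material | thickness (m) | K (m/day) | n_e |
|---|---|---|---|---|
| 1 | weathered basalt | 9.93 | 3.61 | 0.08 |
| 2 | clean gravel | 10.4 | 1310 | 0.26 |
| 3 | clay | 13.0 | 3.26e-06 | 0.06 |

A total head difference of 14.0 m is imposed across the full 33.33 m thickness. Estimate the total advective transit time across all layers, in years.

With flow normal to the layers, continuity requires the same specific discharge q through every layer.
Σ(b_i/K_i) = 9.93/3.61 + 10.4/1310 + 13.0/3.26e-06 = 3.988e+06 d.
q = Δh / Σ(b_i/K_i) = 14.0 / 3.988e+06 = 3.511e-06 m/day.
In each layer the seepage velocity is v_i = q/n_i, so the layer transit time is t_i = b_i·n_i / q:
  layer 1 (weathered basalt): t_1 = 9.93 × 0.08 / 3.511e-06 = 2.263e+05 d
  layer 2 (clean gravel): t_2 = 10.4 × 0.26 / 3.511e-06 = 7.702e+05 d
  layer 3 (clay): t_3 = 13.0 × 0.06 / 3.511e-06 = 2.222e+05 d
Total t = Σ t_i = 1.219e+06 days = 3336 years.

3340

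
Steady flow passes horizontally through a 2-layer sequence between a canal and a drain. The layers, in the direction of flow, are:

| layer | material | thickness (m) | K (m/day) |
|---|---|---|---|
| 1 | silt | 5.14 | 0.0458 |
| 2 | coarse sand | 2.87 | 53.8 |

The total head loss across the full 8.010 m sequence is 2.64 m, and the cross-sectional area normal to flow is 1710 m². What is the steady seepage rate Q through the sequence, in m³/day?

40.2

Flow is perpendicular to layering, so the layers act in series and the equivalent K is the thickness-weighted harmonic mean.
Total thickness L = 5.14 + 2.87 = 8.010 m.
Σ(b_i/K_i) = 5.14/0.0458 + 2.87/53.8 = 112.3 d.
K_eq = L / Σ(b_i/K_i) = 8.010 / 112.3 = 0.07134 m/day.
Q = K_eq · A · (Δh/L) = 0.07134 × 1710 × (2.64/8.010) = 40.21 m³/day.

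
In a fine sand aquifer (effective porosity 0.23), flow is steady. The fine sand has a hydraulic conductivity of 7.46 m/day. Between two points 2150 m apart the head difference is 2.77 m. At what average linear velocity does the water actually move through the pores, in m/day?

Hydraulic gradient i = Δh / L = 2.77 / 2150 = 0.001288.
Darcy flux q = K · i = 7.460 × 0.001288 = 0.009611 m/day.
Seepage velocity v = q / n_e = 0.009611 / 0.23 = 0.04179 m/day.

0.0418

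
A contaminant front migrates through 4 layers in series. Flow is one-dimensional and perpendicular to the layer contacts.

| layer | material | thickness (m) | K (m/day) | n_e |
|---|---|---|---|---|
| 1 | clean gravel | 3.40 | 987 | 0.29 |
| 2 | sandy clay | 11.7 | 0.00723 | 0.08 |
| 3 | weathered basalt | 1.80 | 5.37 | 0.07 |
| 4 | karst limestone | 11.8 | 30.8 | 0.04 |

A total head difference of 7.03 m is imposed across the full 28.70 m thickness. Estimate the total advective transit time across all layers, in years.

With flow normal to the layers, continuity requires the same specific discharge q through every layer.
Σ(b_i/K_i) = 3.40/987 + 11.7/0.00723 + 1.80/5.37 + 11.8/30.8 = 1619 d.
q = Δh / Σ(b_i/K_i) = 7.03 / 1619 = 0.004342 m/day.
In each layer the seepage velocity is v_i = q/n_i, so the layer transit time is t_i = b_i·n_i / q:
  layer 1 (clean gravel): t_1 = 3.40 × 0.29 / 0.004342 = 227.1 d
  layer 2 (sandy clay): t_2 = 11.7 × 0.08 / 0.004342 = 215.6 d
  layer 3 (weathered basalt): t_3 = 1.80 × 0.07 / 0.004342 = 29.02 d
  layer 4 (karst limestone): t_4 = 11.8 × 0.04 / 0.004342 = 108.7 d
Total t = Σ t_i = 580.3 days = 1.589 years.

1.59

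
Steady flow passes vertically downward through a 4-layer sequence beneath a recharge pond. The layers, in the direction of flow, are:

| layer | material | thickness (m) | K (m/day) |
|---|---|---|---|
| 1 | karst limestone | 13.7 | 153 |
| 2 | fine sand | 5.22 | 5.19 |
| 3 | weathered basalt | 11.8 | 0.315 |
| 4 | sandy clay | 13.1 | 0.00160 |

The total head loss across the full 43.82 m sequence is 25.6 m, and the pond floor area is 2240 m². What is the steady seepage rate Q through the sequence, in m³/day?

Flow is perpendicular to layering, so the layers act in series and the equivalent K is the thickness-weighted harmonic mean.
Total thickness L = 13.7 + 5.22 + 11.8 + 13.1 = 43.82 m.
Σ(b_i/K_i) = 13.7/153 + 5.22/5.19 + 11.8/0.315 + 13.1/0.00160 = 8226 d.
K_eq = L / Σ(b_i/K_i) = 43.82 / 8226 = 0.005327 m/day.
Q = K_eq · A · (Δh/L) = 0.005327 × 2240 × (25.6/43.82) = 6.971 m³/day.

6.97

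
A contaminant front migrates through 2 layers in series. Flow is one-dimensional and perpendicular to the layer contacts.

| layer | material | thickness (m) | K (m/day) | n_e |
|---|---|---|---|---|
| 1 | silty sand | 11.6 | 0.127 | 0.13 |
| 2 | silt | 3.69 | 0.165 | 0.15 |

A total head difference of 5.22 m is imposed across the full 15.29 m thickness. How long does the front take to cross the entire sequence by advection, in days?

With flow normal to the layers, continuity requires the same specific discharge q through every layer.
Σ(b_i/K_i) = 11.6/0.127 + 3.69/0.165 = 113.7 d.
q = Δh / Σ(b_i/K_i) = 5.22 / 113.7 = 0.04591 m/day.
In each layer the seepage velocity is v_i = q/n_i, so the layer transit time is t_i = b_i·n_i / q:
  layer 1 (silty sand): t_1 = 11.6 × 0.13 / 0.04591 = 32.85 d
  layer 2 (silt): t_2 = 3.69 × 0.15 / 0.04591 = 12.06 d
Total t = Σ t_i = 44.90 days.

44.9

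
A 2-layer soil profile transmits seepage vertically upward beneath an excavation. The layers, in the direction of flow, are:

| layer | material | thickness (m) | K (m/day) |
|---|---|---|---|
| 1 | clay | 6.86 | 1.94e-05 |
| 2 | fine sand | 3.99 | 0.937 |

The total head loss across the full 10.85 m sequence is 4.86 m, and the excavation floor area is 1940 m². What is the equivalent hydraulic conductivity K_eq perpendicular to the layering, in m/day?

Flow is perpendicular to layering, so the layers act in series and the equivalent K is the thickness-weighted harmonic mean.
Total thickness L = 6.86 + 3.99 = 10.85 m.
Σ(b_i/K_i) = 6.86/1.94e-05 + 3.99/0.937 = 3.536e+05 d.
K_eq = L / Σ(b_i/K_i) = 10.85 / 3.536e+05 = 3.068e-05 m/day.

3.07e-05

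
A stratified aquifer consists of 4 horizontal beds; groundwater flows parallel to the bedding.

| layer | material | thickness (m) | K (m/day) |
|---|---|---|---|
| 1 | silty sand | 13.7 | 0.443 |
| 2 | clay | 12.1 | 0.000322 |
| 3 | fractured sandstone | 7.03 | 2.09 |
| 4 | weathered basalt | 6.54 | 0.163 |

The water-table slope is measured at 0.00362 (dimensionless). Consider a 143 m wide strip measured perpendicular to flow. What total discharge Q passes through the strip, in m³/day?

11.3

Flow is parallel to layering, so each bed carries its own Darcy discharge and the transmissivities add.
Σ(K_i·b_i) = 0.443×13.7 + 0.000322×12.1 + 2.09×7.03 + 0.163×6.54 = 21.83 m²/day.
Hydraulic gradient i = 0.00362.
Q = Σ(K_i·b_i) · W · i = 21.83 × 143 × 0.003620 = 11.30 m³/day.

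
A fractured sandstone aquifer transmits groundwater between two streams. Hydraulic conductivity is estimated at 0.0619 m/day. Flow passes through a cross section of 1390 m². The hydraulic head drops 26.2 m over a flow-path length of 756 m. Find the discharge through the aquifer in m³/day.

Hydraulic gradient i = Δh / L = 26.2 / 756 = 0.03466.
Darcy's law: Q = K · A · i = 0.06190 × 1390 × 0.03466 = 2.982 m³/day.

2.98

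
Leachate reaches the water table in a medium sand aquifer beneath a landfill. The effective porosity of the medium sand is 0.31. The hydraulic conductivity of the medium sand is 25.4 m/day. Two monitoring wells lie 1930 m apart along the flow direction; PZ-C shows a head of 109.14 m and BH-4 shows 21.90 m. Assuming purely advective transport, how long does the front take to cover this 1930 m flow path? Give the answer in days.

521

Hydraulic gradient i = (109.14 − 21.90) / 1930 = 87.24 / 1930 = 0.04520.
Darcy flux q = K · i = 25.40 × 0.04520 = 1.148 m/day.
Seepage velocity v = q / n_e = 1.148 / 0.31 = 3.704 m/day.
Travel time t = L / v = 1930 / 3.704 = 521.1 days.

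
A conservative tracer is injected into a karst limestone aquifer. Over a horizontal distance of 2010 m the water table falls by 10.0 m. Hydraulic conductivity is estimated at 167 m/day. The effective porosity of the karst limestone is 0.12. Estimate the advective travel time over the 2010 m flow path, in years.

0.795

Hydraulic gradient i = Δh / L = 10.0 / 2010 = 0.004975.
Darcy flux q = K · i = 167.0 × 0.004975 = 0.8308 m/day.
Seepage velocity v = q / n_e = 0.8308 / 0.12 = 6.924 m/day.
Travel time t = L / v = 2010 / 6.924 = 290.3 days = 0.7948 years.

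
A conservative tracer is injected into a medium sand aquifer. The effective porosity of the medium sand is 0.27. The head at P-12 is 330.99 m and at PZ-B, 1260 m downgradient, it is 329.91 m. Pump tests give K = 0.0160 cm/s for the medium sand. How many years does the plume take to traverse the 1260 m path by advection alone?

Convert K: 0.0160 cm/s × 864 = 13.82 m/day.
Hydraulic gradient i = (330.99 − 329.91) / 1260 = 1.08 / 1260 = 0.0008571.
Darcy flux q = K · i = 13.82 × 0.0008571 = 0.01185 m/day.
Seepage velocity v = q / n_e = 0.01185 / 0.27 = 0.04389 m/day.
Travel time t = L / v = 1260 / 0.04389 = 28711 days = 78.61 years.

78.6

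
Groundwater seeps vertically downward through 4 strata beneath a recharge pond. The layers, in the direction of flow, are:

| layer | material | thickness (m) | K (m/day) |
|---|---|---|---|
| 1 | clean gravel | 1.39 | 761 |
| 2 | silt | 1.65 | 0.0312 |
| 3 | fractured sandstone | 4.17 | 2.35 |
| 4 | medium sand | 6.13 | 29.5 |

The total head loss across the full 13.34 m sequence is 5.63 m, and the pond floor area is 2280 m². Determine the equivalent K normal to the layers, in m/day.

0.243

Flow is perpendicular to layering, so the layers act in series and the equivalent K is the thickness-weighted harmonic mean.
Total thickness L = 1.39 + 1.65 + 4.17 + 6.13 = 13.34 m.
Σ(b_i/K_i) = 1.39/761 + 1.65/0.0312 + 4.17/2.35 + 6.13/29.5 = 54.87 d.
K_eq = L / Σ(b_i/K_i) = 13.34 / 54.87 = 0.2431 m/day.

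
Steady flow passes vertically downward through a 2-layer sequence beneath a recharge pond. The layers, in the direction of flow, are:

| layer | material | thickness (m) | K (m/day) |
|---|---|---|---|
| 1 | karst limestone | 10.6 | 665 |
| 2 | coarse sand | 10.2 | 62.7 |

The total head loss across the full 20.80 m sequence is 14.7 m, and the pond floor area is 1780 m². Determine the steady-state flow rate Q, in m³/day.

Flow is perpendicular to layering, so the layers act in series and the equivalent K is the thickness-weighted harmonic mean.
Total thickness L = 10.6 + 10.2 = 20.80 m.
Σ(b_i/K_i) = 10.6/665 + 10.2/62.7 = 0.1786 d.
K_eq = L / Σ(b_i/K_i) = 20.80 / 0.1786 = 116.4 m/day.
Q = K_eq · A · (Δh/L) = 116.4 × 1780 × (14.7/20.80) = 1.465e+05 m³/day.

146000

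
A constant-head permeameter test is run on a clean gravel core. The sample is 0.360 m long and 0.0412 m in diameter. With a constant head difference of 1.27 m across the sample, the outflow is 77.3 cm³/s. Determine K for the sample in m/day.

1420

Cross-sectional area A = π·(d/2)² = π × (0.0412/2)² = 0.001333 m².
Convert discharge: 77.3 cm³/s = 7.730e-05 m³/s.
Darcy's law rearranged: K = Q·L / (A·Δh) = 7.730e-05 × 0.360 / (0.001333 × 1.27) = 0.01644 m/s = 1420 m/day.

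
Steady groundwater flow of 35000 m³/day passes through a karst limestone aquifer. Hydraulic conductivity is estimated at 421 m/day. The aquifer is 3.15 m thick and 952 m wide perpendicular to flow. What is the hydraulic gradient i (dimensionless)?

0.0277

Cross-sectional area A = 952 × 3.15 = 2999 m².
From Q = K·A·i, i = Q / (K·A) = 35000 / (421.0 × 2999) = 0.02772.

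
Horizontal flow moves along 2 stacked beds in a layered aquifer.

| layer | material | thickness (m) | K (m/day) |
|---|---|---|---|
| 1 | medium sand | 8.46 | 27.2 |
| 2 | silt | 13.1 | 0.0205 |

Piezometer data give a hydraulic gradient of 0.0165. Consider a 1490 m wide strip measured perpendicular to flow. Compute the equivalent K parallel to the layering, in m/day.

Flow is parallel to layering, so each bed carries its own Darcy discharge and the transmissivities add.
Σ(K_i·b_i) = 27.2×8.46 + 0.0205×13.1 = 230.4 m²/day.
Total thickness b = 21.56 m, so K_eq = Σ(K_i·b_i)/b = 10.69 m/day.

10.7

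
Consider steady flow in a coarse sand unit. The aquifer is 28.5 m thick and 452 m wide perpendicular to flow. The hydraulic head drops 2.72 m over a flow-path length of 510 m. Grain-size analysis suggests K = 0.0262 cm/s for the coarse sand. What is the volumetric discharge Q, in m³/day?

1560

Convert K: 0.0262 cm/s × 864 = 22.64 m/day.
Cross-sectional area A = 452 × 28.5 = 12882 m².
Hydraulic gradient i = Δh / L = 2.72 / 510 = 0.005333.
Darcy's law: Q = K · A · i = 22.64 × 12882 × 0.005333 = 1555 m³/day.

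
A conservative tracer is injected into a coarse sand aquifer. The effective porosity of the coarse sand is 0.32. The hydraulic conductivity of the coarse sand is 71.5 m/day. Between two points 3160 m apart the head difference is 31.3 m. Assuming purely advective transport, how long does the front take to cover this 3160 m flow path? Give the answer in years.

Hydraulic gradient i = Δh / L = 31.3 / 3160 = 0.009905.
Darcy flux q = K · i = 71.50 × 0.009905 = 0.7082 m/day.
Seepage velocity v = q / n_e = 0.7082 / 0.32 = 2.213 m/day.
Travel time t = L / v = 3160 / 2.213 = 1428 days = 3.909 years.

3.91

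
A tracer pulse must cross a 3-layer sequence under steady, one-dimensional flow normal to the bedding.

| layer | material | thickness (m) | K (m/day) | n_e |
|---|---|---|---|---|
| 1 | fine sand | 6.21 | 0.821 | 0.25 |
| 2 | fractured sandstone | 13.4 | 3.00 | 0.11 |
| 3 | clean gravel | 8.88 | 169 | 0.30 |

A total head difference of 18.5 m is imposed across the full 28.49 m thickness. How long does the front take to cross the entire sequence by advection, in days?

With flow normal to the layers, continuity requires the same specific discharge q through every layer.
Σ(b_i/K_i) = 6.21/0.821 + 13.4/3.00 + 8.88/169 = 12.08 d.
q = Δh / Σ(b_i/K_i) = 18.5 / 12.08 = 1.531 m/day.
In each layer the seepage velocity is v_i = q/n_i, so the layer transit time is t_i = b_i·n_i / q:
  layer 1 (fine sand): t_1 = 6.21 × 0.25 / 1.531 = 1.014 d
  layer 2 (fractured sandstone): t_2 = 13.4 × 0.11 / 1.531 = 0.9627 d
  layer 3 (clean gravel): t_3 = 8.88 × 0.30 / 1.531 = 1.740 d
Total t = Σ t_i = 3.717 days.

3.72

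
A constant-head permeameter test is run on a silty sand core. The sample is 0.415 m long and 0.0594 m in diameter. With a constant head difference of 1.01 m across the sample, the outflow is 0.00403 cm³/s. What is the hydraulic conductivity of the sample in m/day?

Cross-sectional area A = π·(d/2)² = π × (0.0594/2)² = 0.002771 m².
Convert discharge: 0.00403 cm³/s = 4.030e-09 m³/s.
Darcy's law rearranged: K = Q·L / (A·Δh) = 4.030e-09 × 0.415 / (0.002771 × 1.01) = 5.975e-07 m/s = 0.05163 m/day.

0.0516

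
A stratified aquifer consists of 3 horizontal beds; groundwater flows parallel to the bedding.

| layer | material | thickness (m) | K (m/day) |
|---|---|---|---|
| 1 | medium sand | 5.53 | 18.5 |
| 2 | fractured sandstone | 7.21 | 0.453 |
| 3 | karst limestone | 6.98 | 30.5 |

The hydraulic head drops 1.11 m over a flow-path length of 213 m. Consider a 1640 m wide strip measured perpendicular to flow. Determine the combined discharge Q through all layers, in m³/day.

2720

Flow is parallel to layering, so each bed carries its own Darcy discharge and the transmissivities add.
Σ(K_i·b_i) = 18.5×5.53 + 0.453×7.21 + 30.5×6.98 = 318.5 m²/day.
Hydraulic gradient i = Δh / L = 1.11 / 213 = 0.005211.
Q = Σ(K_i·b_i) · W · i = 318.5 × 1640 × 0.005211 = 2722 m³/day.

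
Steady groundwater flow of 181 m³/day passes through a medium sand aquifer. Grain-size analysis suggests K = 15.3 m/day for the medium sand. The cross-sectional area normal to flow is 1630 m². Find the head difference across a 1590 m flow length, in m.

From Q = K·A·i, i = Q / (K·A) = 181 / (15.30 × 1630) = 0.007258.
Head loss Δh = i · L = 0.007258 × 1590 = 11.54 m.

11.5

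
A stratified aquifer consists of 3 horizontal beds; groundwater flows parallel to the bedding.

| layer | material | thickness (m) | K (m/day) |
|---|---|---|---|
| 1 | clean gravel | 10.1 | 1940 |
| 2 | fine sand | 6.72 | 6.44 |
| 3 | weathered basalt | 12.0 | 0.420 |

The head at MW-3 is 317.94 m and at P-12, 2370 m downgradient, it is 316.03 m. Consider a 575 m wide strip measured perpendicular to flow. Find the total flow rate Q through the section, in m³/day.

9100

Flow is parallel to layering, so each bed carries its own Darcy discharge and the transmissivities add.
Σ(K_i·b_i) = 1940×10.1 + 6.44×6.72 + 0.420×12.0 = 19642 m²/day.
Hydraulic gradient i = (317.94 − 316.03) / 2370 = 1.91 / 2370 = 0.0008059.
Q = Σ(K_i·b_i) · W · i = 19642 × 575 × 0.0008059 = 9102 m³/day.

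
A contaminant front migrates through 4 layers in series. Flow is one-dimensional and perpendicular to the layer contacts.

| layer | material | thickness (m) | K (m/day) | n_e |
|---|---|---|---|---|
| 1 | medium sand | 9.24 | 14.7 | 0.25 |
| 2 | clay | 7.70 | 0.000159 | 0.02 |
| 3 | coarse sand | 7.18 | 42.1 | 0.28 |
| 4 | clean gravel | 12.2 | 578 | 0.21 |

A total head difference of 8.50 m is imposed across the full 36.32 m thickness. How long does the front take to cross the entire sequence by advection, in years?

110

With flow normal to the layers, continuity requires the same specific discharge q through every layer.
Σ(b_i/K_i) = 9.24/14.7 + 7.70/0.000159 + 7.18/42.1 + 12.2/578 = 48428 d.
q = Δh / Σ(b_i/K_i) = 8.50 / 48428 = 0.0001755 m/day.
In each layer the seepage velocity is v_i = q/n_i, so the layer transit time is t_i = b_i·n_i / q:
  layer 1 (medium sand): t_1 = 9.24 × 0.25 / 0.0001755 = 13161 d
  layer 2 (clay): t_2 = 7.70 × 0.02 / 0.0001755 = 877.4 d
  layer 3 (coarse sand): t_3 = 7.18 × 0.28 / 0.0001755 = 11454 d
  layer 4 (clean gravel): t_4 = 12.2 × 0.21 / 0.0001755 = 14597 d
Total t = Σ t_i = 40090 days = 109.8 years.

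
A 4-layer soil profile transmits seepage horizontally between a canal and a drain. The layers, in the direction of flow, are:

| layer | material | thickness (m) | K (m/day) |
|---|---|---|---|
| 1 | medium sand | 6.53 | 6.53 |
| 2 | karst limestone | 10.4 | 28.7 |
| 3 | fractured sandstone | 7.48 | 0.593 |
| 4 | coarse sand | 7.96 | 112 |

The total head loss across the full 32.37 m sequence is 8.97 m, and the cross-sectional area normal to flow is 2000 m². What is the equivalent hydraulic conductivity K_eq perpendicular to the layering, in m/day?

Flow is perpendicular to layering, so the layers act in series and the equivalent K is the thickness-weighted harmonic mean.
Total thickness L = 6.53 + 10.4 + 7.48 + 7.96 = 32.37 m.
Σ(b_i/K_i) = 6.53/6.53 + 10.4/28.7 + 7.48/0.593 + 7.96/112 = 14.05 d.
K_eq = L / Σ(b_i/K_i) = 32.37 / 14.05 = 2.304 m/day.

2.30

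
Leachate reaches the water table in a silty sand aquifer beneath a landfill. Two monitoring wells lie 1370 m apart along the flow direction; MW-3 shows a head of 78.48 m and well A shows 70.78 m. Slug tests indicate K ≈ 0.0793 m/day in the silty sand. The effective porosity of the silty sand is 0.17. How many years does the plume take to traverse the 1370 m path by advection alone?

Hydraulic gradient i = (78.48 − 70.78) / 1370 = 7.7 / 1370 = 0.005620.
Darcy flux q = K · i = 0.07930 × 0.005620 = 0.0004457 m/day.
Seepage velocity v = q / n_e = 0.0004457 / 0.17 = 0.002622 m/day.
Travel time t = L / v = 1370 / 0.002622 = 5.225e+05 days = 1431 years.

1430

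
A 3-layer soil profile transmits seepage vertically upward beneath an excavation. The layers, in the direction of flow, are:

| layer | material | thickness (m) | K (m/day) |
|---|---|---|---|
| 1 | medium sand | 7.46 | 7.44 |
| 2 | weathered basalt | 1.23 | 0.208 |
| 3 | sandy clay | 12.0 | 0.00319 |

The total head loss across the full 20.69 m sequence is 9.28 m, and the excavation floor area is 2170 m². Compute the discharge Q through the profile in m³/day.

Flow is perpendicular to layering, so the layers act in series and the equivalent K is the thickness-weighted harmonic mean.
Total thickness L = 7.46 + 1.23 + 12.0 = 20.69 m.
Σ(b_i/K_i) = 7.46/7.44 + 1.23/0.208 + 12.0/0.00319 = 3769 d.
K_eq = L / Σ(b_i/K_i) = 20.69 / 3769 = 0.005490 m/day.
Q = K_eq · A · (Δh/L) = 0.005490 × 2170 × (9.28/20.69) = 5.343 m³/day.

5.34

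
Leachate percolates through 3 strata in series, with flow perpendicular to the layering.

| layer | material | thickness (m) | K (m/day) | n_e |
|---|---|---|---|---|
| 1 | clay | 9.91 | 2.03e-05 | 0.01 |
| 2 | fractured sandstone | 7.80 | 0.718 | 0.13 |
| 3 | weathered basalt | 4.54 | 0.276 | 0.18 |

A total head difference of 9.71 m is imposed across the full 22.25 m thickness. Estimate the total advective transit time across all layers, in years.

With flow normal to the layers, continuity requires the same specific discharge q through every layer.
Σ(b_i/K_i) = 9.91/2.03e-05 + 7.80/0.718 + 4.54/0.276 = 4.882e+05 d.
q = Δh / Σ(b_i/K_i) = 9.71 / 4.882e+05 = 1.989e-05 m/day.
In each layer the seepage velocity is v_i = q/n_i, so the layer transit time is t_i = b_i·n_i / q:
  layer 1 (clay): t_1 = 9.91 × 0.01 / 1.989e-05 = 4983 d
  layer 2 (fractured sandstone): t_2 = 7.80 × 0.13 / 1.989e-05 = 50982 d
  layer 3 (weathered basalt): t_3 = 4.54 × 0.18 / 1.989e-05 = 41088 d
Total t = Σ t_i = 97053 days = 265.7 years.

266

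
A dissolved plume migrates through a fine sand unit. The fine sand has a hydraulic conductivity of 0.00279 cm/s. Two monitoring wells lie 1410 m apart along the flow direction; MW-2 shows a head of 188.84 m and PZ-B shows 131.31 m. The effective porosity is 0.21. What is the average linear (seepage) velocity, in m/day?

Convert K: 0.00279 cm/s × 864 = 2.411 m/day.
Hydraulic gradient i = (188.84 − 131.31) / 1410 = 57.53 / 1410 = 0.04080.
Darcy flux q = K · i = 2.411 × 0.04080 = 0.09835 m/day.
Seepage velocity v = q / n_e = 0.09835 / 0.21 = 0.4684 m/day.

0.468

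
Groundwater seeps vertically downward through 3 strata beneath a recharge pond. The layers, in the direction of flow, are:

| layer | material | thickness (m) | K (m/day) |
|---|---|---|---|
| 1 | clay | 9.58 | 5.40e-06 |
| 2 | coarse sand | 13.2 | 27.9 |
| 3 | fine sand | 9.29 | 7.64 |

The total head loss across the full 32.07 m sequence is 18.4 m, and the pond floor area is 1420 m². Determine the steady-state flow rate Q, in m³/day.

0.0147

Flow is perpendicular to layering, so the layers act in series and the equivalent K is the thickness-weighted harmonic mean.
Total thickness L = 9.58 + 13.2 + 9.29 = 32.07 m.
Σ(b_i/K_i) = 9.58/5.40e-06 + 13.2/27.9 + 9.29/7.64 = 1.774e+06 d.
K_eq = L / Σ(b_i/K_i) = 32.07 / 1.774e+06 = 1.808e-05 m/day.
Q = K_eq · A · (Δh/L) = 1.808e-05 × 1420 × (18.4/32.07) = 0.01473 m³/day.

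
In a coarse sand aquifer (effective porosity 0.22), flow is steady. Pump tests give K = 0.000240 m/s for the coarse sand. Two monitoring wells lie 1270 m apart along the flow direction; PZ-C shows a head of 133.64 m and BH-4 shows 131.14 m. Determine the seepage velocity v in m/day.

Convert K: 0.000240 m/s × 86400 = 20.74 m/day.
Hydraulic gradient i = (133.64 − 131.14) / 1270 = 2.5 / 1270 = 0.001969.
Darcy flux q = K · i = 20.74 × 0.001969 = 0.04082 m/day.
Seepage velocity v = q / n_e = 0.04082 / 0.22 = 0.1855 m/day.

0.186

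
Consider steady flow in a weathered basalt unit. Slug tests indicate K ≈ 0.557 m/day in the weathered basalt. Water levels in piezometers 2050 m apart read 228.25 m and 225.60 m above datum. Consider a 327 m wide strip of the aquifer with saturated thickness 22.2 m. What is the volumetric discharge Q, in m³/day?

5.23

Cross-sectional area A = 327 × 22.2 = 7259 m².
Hydraulic gradient i = (228.25 − 225.60) / 2050 = 2.65 / 2050 = 0.001293.
Darcy's law: Q = K · A · i = 0.5570 × 7259 × 0.001293 = 5.227 m³/day.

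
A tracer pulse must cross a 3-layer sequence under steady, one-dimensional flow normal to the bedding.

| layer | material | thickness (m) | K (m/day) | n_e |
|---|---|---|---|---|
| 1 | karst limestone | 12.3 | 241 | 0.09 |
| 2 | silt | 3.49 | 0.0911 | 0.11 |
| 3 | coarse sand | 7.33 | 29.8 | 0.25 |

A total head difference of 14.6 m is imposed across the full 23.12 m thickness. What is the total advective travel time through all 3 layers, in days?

8.79

With flow normal to the layers, continuity requires the same specific discharge q through every layer.
Σ(b_i/K_i) = 12.3/241 + 3.49/0.0911 + 7.33/29.8 = 38.61 d.
q = Δh / Σ(b_i/K_i) = 14.6 / 38.61 = 0.3782 m/day.
In each layer the seepage velocity is v_i = q/n_i, so the layer transit time is t_i = b_i·n_i / q:
  layer 1 (karst limestone): t_1 = 12.3 × 0.09 / 0.3782 = 2.927 d
  layer 2 (silt): t_2 = 3.49 × 0.11 / 0.3782 = 1.015 d
  layer 3 (coarse sand): t_3 = 7.33 × 0.25 / 0.3782 = 4.846 d
Total t = Σ t_i = 8.788 days.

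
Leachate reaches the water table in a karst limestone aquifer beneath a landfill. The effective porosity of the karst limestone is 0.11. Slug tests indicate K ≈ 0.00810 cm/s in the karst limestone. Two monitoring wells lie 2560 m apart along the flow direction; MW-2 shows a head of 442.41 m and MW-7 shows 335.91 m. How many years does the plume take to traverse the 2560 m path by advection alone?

2.65

Convert K: 0.00810 cm/s × 864 = 6.998 m/day.
Hydraulic gradient i = (442.41 − 335.91) / 2560 = 106.5 / 2560 = 0.04160.
Darcy flux q = K · i = 6.998 × 0.04160 = 0.2911 m/day.
Seepage velocity v = q / n_e = 0.2911 / 0.11 = 2.647 m/day.
Travel time t = L / v = 2560 / 2.647 = 967.2 days = 2.648 years.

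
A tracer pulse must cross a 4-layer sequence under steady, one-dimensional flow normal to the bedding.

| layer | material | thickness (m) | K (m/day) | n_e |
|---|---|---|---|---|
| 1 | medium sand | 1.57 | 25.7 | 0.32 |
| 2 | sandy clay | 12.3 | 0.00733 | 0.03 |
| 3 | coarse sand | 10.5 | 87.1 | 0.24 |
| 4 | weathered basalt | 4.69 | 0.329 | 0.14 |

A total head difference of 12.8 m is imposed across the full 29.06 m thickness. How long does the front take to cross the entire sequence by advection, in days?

535

With flow normal to the layers, continuity requires the same specific discharge q through every layer.
Σ(b_i/K_i) = 1.57/25.7 + 12.3/0.00733 + 10.5/87.1 + 4.69/0.329 = 1692 d.
q = Δh / Σ(b_i/K_i) = 12.8 / 1692 = 0.007563 m/day.
In each layer the seepage velocity is v_i = q/n_i, so the layer transit time is t_i = b_i·n_i / q:
  layer 1 (medium sand): t_1 = 1.57 × 0.32 / 0.007563 = 66.43 d
  layer 2 (sandy clay): t_2 = 12.3 × 0.03 / 0.007563 = 48.79 d
  layer 3 (coarse sand): t_3 = 10.5 × 0.24 / 0.007563 = 333.2 d
  layer 4 (weathered basalt): t_4 = 4.69 × 0.14 / 0.007563 = 86.82 d
Total t = Σ t_i = 535.2 days.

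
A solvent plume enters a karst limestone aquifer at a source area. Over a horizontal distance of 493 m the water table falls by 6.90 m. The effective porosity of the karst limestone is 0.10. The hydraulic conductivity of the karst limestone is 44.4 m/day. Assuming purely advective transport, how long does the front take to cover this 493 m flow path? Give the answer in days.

79.3

Hydraulic gradient i = Δh / L = 6.90 / 493 = 0.01400.
Darcy flux q = K · i = 44.40 × 0.01400 = 0.6214 m/day.
Seepage velocity v = q / n_e = 0.6214 / 0.10 = 6.214 m/day.
Travel time t = L / v = 493 / 6.214 = 79.33 days.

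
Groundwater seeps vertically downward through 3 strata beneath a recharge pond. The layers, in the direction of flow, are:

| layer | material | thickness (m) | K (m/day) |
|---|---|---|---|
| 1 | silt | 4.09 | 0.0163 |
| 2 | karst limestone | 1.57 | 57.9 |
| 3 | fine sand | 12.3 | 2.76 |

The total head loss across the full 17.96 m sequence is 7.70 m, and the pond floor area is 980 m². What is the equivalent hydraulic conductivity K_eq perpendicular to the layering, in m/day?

0.0703

Flow is perpendicular to layering, so the layers act in series and the equivalent K is the thickness-weighted harmonic mean.
Total thickness L = 4.09 + 1.57 + 12.3 = 17.96 m.
Σ(b_i/K_i) = 4.09/0.0163 + 1.57/57.9 + 12.3/2.76 = 255.4 d.
K_eq = L / Σ(b_i/K_i) = 17.96 / 255.4 = 0.07032 m/day.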